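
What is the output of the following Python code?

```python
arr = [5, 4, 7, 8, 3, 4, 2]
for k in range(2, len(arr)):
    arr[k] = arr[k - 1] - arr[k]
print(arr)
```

[5, 4, -3, -11, -14, -18, -20]

k=2: arr[2] = 4-7 = -3 → [5, 4, -3, 8, 3, 4, 2]
k=3: arr[3] = (-3)-8 = -11 → [5, 4, -3, -11, 3, 4, 2]
k=4: arr[4] = (-11)-3 = -14 → [5, 4, -3, -11, -14, 4, 2]
k=5: arr[5] = (-14)-4 = -18 → [5, 4, -3, -11, -14, -18, 2]
k=6: arr[6] = (-18)-2 = -20 → [5, 4, -3, -11, -14, -18, -20]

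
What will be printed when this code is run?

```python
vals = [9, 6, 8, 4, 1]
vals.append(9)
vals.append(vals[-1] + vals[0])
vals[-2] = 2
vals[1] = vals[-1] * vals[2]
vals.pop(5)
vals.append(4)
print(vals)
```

[9, 144, 8, 4, 1, 18, 4]

append 9 → [9, 6, 8, 4, 1, 9]
append vals[-1]+vals[0] = 9+9 = 18 → [9, 6, 8, 4, 1, 9, 18]
vals[-2] = 2 → [9, 6, 8, 4, 1, 2, 18]
vals[1] = vals[-1]*vals[2] = 18*8 = 144 → [9, 144, 8, 4, 1, 2, 18]
pop(5) removes 2 → [9, 144, 8, 4, 1, 18]
append 4 → [9, 144, 8, 4, 1, 18, 4]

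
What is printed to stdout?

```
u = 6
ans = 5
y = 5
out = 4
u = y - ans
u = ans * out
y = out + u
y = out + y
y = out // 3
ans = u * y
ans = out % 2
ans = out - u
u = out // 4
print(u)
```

u = 5-5 = 0
u = 5*4 = 20
y = 4+20 = 24
y = 4+24 = 28
y = 4//3 = 1
ans = 20*1 = 20
ans = 4%2 = 0
ans = 4-20 = -16
u = 4//4 = 1

1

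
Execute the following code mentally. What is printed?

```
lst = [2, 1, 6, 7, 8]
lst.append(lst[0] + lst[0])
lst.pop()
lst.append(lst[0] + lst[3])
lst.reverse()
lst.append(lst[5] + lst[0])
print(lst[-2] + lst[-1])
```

append lst[0]+lst[0] = 2+2 = 4 → [2, 1, 6, 7, 8, 4]
pop() removes 4 → [2, 1, 6, 7, 8]
append lst[0]+lst[3] = 2+7 = 9 → [2, 1, 6, 7, 8, 9]
reverse → [9, 8, 7, 6, 1, 2]
append lst[5]+lst[0] = 2+9 = 11 → [9, 8, 7, 6, 1, 2, 11]
lst[-2]+lst[-1] = 2+11 = 13

13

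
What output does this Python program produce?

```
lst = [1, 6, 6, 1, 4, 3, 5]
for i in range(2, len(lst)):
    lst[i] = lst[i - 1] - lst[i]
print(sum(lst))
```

-20

i=2: lst[2] = 6-6 = 0 → [1, 6, 0, 1, 4, 3, 5]
i=3: lst[3] = 0-1 = -1 → [1, 6, 0, -1, 4, 3, 5]
i=4: lst[4] = (-1)-4 = -5 → [1, 6, 0, -1, -5, 3, 5]
i=5: lst[5] = (-5)-3 = -8 → [1, 6, 0, -1, -5, -8, 5]
i=6: lst[6] = (-8)-5 = -13 → [1, 6, 0, -1, -5, -8, -13]
sum = -20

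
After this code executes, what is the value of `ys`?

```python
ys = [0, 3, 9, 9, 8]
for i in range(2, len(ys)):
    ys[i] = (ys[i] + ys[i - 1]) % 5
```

[0, 3, 2, 1, 4]

i=2: ys[2] = (9+3)%5 = 2 → [0, 3, 2, 9, 8]
i=3: ys[3] = (9+2)%5 = 1 → [0, 3, 2, 1, 8]
i=4: ys[4] = (8+1)%5 = 4 → [0, 3, 2, 1, 4]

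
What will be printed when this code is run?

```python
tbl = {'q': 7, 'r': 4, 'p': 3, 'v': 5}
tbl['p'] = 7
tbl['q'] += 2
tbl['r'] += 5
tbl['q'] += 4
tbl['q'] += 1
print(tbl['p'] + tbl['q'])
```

21

tbl['p'] = 7 → {'q': 7, 'r': 4, 'p': 7, 'v': 5}
tbl['q'] = 7+2 = 9 → {'q': 9, 'r': 4, 'p': 7, 'v': 5}
tbl['r'] = 4+5 = 9 → {'q': 9, 'r': 9, 'p': 7, 'v': 5}
tbl['q'] = 9+4 = 13 → {'q': 13, 'r': 9, 'p': 7, 'v': 5}
tbl['q'] = 13+1 = 14 → {'q': 14, 'r': 9, 'p': 7, 'v': 5}
tbl['p']+tbl['q'] = 7+14 = 21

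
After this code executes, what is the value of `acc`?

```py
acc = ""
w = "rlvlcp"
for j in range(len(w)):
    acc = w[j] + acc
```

j=0: prepend 'r' → 'r'
j=1: prepend 'l' → 'lr'
j=2: prepend 'v' → 'vlr'
j=3: prepend 'l' → 'lvlr'
j=4: prepend 'c' → 'clvlr'
j=5: prepend 'p' → 'pclvlr'

'pclvlr'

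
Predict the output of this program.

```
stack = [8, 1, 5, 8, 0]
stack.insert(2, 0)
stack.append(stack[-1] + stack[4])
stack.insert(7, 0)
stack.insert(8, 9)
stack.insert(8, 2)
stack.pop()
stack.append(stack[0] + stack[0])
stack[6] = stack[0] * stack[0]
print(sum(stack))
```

104

insert 0 at 2 → [8, 1, 0, 5, 8, 0]
append stack[-1]+stack[4] = 0+8 = 8 → [8, 1, 0, 5, 8, 0, 8]
insert 0 at 7 → [8, 1, 0, 5, 8, 0, 8, 0]
insert 9 at 8 → [8, 1, 0, 5, 8, 0, 8, 0, 9]
insert 2 at 8 → [8, 1, 0, 5, 8, 0, 8, 0, 2, 9]
pop() removes 9 → [8, 1, 0, 5, 8, 0, 8, 0, 2]
append stack[0]+stack[0] = 8+8 = 16 → [8, 1, 0, 5, 8, 0, 8, 0, 2, 16]
stack[6] = stack[0]*stack[0] = 8*8 = 64 → [8, 1, 0, 5, 8, 0, 64, 0, 2, 16]
sum = 104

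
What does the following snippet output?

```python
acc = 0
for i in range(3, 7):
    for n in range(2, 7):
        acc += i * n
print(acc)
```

360

i=3,n=2: acc = 0+6 = 6
i=3,n=3: acc = 6+9 = 15
i=3,n=4: acc = 15+12 = 27
i=3,n=5: acc = 27+15 = 42
i=3,n=6: acc = 42+18 = 60
i=4,n=2: acc = 60+8 = 68
i=4,n=3: acc = 68+12 = 80
i=4,n=4: acc = 80+16 = 96
i=4,n=5: acc = 96+20 = 116
i=4,n=6: acc = 116+24 = 140
i=5,n=2: acc = 140+10 = 150
i=5,n=3: acc = 150+15 = 165
i=5,n=4: acc = 165+20 = 185
i=5,n=5: acc = 185+25 = 210
i=5,n=6: acc = 210+30 = 240
i=6,n=2: acc = 240+12 = 252
i=6,n=3: acc = 252+18 = 270
i=6,n=4: acc = 270+24 = 294
i=6,n=5: acc = 294+30 = 324
i=6,n=6: acc = 324+36 = 360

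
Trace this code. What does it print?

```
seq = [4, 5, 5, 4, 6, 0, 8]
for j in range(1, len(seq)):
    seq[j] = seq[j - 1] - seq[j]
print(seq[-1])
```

j=1: seq[1] = 4-5 = -1 → [4, -1, 5, 4, 6, 0, 8]
j=2: seq[2] = (-1)-5 = -6 → [4, -1, -6, 4, 6, 0, 8]
j=3: seq[3] = (-6)-4 = -10 → [4, -1, -6, -10, 6, 0, 8]
j=4: seq[4] = (-10)-6 = -16 → [4, -1, -6, -10, -16, 0, 8]
j=5: seq[5] = (-16)-0 = -16 → [4, -1, -6, -10, -16, -16, 8]
j=6: seq[6] = (-16)-8 = -24 → [4, -1, -6, -10, -16, -16, -24]

-24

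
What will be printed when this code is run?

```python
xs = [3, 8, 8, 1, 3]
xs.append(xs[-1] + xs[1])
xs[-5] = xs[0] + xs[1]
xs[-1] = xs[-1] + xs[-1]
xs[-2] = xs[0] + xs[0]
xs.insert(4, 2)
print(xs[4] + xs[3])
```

append xs[-1]+xs[1] = 3+8 = 11 → [3, 8, 8, 1, 3, 11]
xs[-5] = xs[0]+xs[1] = 3+8 = 11 → [3, 11, 8, 1, 3, 11]
xs[-1] = xs[-1]+xs[-1] = 11+11 = 22 → [3, 11, 8, 1, 3, 22]
xs[-2] = xs[0]+xs[0] = 3+3 = 6 → [3, 11, 8, 1, 6, 22]
insert 2 at 4 → [3, 11, 8, 1, 2, 6, 22]
xs[4]+xs[3] = 2+1 = 3

3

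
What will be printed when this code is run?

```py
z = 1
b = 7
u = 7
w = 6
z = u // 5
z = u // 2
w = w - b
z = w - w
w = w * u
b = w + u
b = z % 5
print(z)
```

0

z = 7//5 = 1
z = 7//2 = 3
w = 6-7 = -1
z = (-1)-(-1) = 0
w = (-1)*7 = -7
b = (-7)+7 = 0
b = 0%5 = 0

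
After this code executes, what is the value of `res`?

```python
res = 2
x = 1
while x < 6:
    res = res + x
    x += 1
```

17

x=1: res = 2+1 = 3
x=2: res = 3+2 = 5
x=3: res = 5+3 = 8
x=4: res = 8+4 = 12
x=5: res = 12+5 = 17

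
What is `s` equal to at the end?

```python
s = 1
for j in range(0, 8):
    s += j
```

j=0: s = 1+0 = 1
j=1: s = 1+1 = 2
j=2: s = 2+2 = 4
j=3: s = 4+3 = 7
j=4: s = 7+4 = 11
j=5: s = 11+5 = 16
j=6: s = 16+6 = 22
j=7: s = 22+7 = 29

29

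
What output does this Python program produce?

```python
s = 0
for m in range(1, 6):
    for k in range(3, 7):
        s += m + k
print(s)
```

m=1,k=3: s = 0+4 = 4
m=1,k=4: s = 4+5 = 9
m=1,k=5: s = 9+6 = 15
m=1,k=6: s = 15+7 = 22
m=2,k=3: s = 22+5 = 27
m=2,k=4: s = 27+6 = 33
m=2,k=5: s = 33+7 = 40
m=2,k=6: s = 40+8 = 48
m=3,k=3: s = 48+6 = 54
m=3,k=4: s = 54+7 = 61
m=3,k=5: s = 61+8 = 69
m=3,k=6: s = 69+9 = 78
m=4,k=3: s = 78+7 = 85
m=4,k=4: s = 85+8 = 93
m=4,k=5: s = 93+9 = 102
m=4,k=6: s = 102+10 = 112
m=5,k=3: s = 112+8 = 120
m=5,k=4: s = 120+9 = 129
m=5,k=5: s = 129+10 = 139
m=5,k=6: s = 139+11 = 150

150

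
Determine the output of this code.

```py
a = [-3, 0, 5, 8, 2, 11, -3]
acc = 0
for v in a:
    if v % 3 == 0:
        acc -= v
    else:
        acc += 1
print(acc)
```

v=-3: %3==0, acc = 0-(-3) = 3
v=0: %3==0, acc = 3-0 = 3
v=5: not %3==0, acc = 3+1 = 4
v=8: not %3==0, acc = 4+1 = 5
v=2: not %3==0, acc = 5+1 = 6
v=11: not %3==0, acc = 6+1 = 7
v=-3: %3==0, acc = 7-(-3) = 10

10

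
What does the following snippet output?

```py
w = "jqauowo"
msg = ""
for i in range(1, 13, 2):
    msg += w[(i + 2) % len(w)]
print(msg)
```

i=1: add w[3]='u' → 'u'
i=3: add w[5]='w' → 'uw'
i=5: add w[0]='j' → 'uwj'
i=7: add w[2]='a' → 'uwja'
i=9: add w[4]='o' → 'uwjao'
i=11: add w[6]='o' → 'uwjaoo'

uwjaoo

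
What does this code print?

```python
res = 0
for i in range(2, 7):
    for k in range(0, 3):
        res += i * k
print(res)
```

i=2,k=0: res = 0+0 = 0
i=2,k=1: res = 0+2 = 2
i=2,k=2: res = 2+4 = 6
i=3,k=0: res = 6+0 = 6
i=3,k=1: res = 6+3 = 9
i=3,k=2: res = 9+6 = 15
i=4,k=0: res = 15+0 = 15
i=4,k=1: res = 15+4 = 19
i=4,k=2: res = 19+8 = 27
i=5,k=0: res = 27+0 = 27
i=5,k=1: res = 27+5 = 32
i=5,k=2: res = 32+10 = 42
i=6,k=0: res = 42+0 = 42
i=6,k=1: res = 42+6 = 48
i=6,k=2: res = 48+12 = 60

60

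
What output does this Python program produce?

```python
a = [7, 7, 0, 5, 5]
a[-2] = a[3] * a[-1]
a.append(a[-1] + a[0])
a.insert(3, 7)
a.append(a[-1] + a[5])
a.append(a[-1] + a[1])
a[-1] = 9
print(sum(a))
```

89

a[-2] = a[3]*a[-1] = 5*5 = 25 → [7, 7, 0, 25, 5]
append a[-1]+a[0] = 5+7 = 12 → [7, 7, 0, 25, 5, 12]
insert 7 at 3 → [7, 7, 0, 7, 25, 5, 12]
append a[-1]+a[5] = 12+5 = 17 → [7, 7, 0, 7, 25, 5, 12, 17]
append a[-1]+a[1] = 17+7 = 24 → [7, 7, 0, 7, 25, 5, 12, 17, 24]
a[-1] = 9 → [7, 7, 0, 7, 25, 5, 12, 17, 9]
sum = 89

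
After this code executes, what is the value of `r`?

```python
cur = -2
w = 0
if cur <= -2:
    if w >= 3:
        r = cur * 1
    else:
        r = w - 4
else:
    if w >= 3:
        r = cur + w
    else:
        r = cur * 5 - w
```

cur=-2, w=0
cur <= -2 is True; w >= 3 is False
→ r = w - 4 = -4

-4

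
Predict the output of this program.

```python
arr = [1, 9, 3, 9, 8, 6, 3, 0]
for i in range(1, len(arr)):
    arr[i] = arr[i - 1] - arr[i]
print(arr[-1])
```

i=1: arr[1] = 1-9 = -8 → [1, -8, 3, 9, 8, 6, 3, 0]
i=2: arr[2] = (-8)-3 = -11 → [1, -8, -11, 9, 8, 6, 3, 0]
i=3: arr[3] = (-11)-9 = -20 → [1, -8, -11, -20, 8, 6, 3, 0]
i=4: arr[4] = (-20)-8 = -28 → [1, -8, -11, -20, -28, 6, 3, 0]
i=5: arr[5] = (-28)-6 = -34 → [1, -8, -11, -20, -28, -34, 3, 0]
i=6: arr[6] = (-34)-3 = -37 → [1, -8, -11, -20, -28, -34, -37, 0]
i=7: arr[7] = (-37)-0 = -37 → [1, -8, -11, -20, -28, -34, -37, -37]

-37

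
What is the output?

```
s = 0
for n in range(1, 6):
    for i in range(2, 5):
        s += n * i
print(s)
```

n=1,i=2: s = 0+2 = 2
n=1,i=3: s = 2+3 = 5
n=1,i=4: s = 5+4 = 9
n=2,i=2: s = 9+4 = 13
n=2,i=3: s = 13+6 = 19
n=2,i=4: s = 19+8 = 27
n=3,i=2: s = 27+6 = 33
n=3,i=3: s = 33+9 = 42
n=3,i=4: s = 42+12 = 54
n=4,i=2: s = 54+8 = 62
n=4,i=3: s = 62+12 = 74
n=4,i=4: s = 74+16 = 90
n=5,i=2: s = 90+10 = 100
n=5,i=3: s = 100+15 = 115
n=5,i=4: s = 115+20 = 135

135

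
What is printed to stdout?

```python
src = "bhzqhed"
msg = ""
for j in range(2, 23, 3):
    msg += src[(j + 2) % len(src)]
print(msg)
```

hbqdzeh

j=2: add src[4]='h' → 'h'
j=5: add src[0]='b' → 'hb'
j=8: add src[3]='q' → 'hbq'
j=11: add src[6]='d' → 'hbqd'
j=14: add src[2]='z' → 'hbqdz'
j=17: add src[5]='e' → 'hbqdze'
j=20: add src[1]='h' → 'hbqdzeh'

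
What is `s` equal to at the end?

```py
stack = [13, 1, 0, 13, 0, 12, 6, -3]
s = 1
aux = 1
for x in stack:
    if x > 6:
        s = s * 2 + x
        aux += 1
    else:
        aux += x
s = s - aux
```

90

x=13: >6, s = 1*2+13 = 15; aux=2
x=1: not >6; aux=3
x=0: not >6; aux=3
x=13: >6, s = 15*2+13 = 43; aux=4
x=0: not >6; aux=4
x=12: >6, s = 43*2+12 = 98; aux=5
x=6: not >6; aux=11
x=-3: not >6; aux=8
s-aux = 98-8 = 90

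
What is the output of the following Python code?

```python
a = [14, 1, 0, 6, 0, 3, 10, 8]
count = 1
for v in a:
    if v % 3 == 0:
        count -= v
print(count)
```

-8

v=14: not %3==0
v=1: not %3==0
v=0: %3==0, count = 1-0 = 1
v=6: %3==0, count = 1-6 = -5
v=0: %3==0, count = (-5)-0 = -5
v=3: %3==0, count = (-5)-3 = -8
v=10: not %3==0
v=8: not %3==0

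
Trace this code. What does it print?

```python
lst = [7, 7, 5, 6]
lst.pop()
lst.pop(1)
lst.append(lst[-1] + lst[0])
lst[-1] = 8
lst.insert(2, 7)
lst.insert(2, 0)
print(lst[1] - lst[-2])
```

-2

pop() removes 6 → [7, 7, 5]
pop(1) removes 7 → [7, 5]
append lst[-1]+lst[0] = 5+7 = 12 → [7, 5, 12]
lst[-1] = 8 → [7, 5, 8]
insert 7 at 2 → [7, 5, 7, 8]
insert 0 at 2 → [7, 5, 0, 7, 8]
lst[1]-lst[-2] = 5-7 = -2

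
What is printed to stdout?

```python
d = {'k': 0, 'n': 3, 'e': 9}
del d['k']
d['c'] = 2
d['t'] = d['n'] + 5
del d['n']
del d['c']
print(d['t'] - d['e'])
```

-1

del 'k' → {'n': 3, 'e': 9}
d['c'] = 2 → {'n': 3, 'e': 9, 'c': 2}
d['t'] = d['n']+5 = 8 → {'n': 3, 'e': 9, 'c': 2, 't': 8}
del 'n' → {'e': 9, 'c': 2, 't': 8}
del 'c' → {'e': 9, 't': 8}
d['t']-d['e'] = 8-9 = -1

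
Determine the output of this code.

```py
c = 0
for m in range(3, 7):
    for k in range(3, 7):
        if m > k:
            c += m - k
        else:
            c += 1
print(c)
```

20

m=3,k=3: not 3>3, c = 0+1 = 1
m=3,k=4: not 3>4, c = 1+1 = 2
m=3,k=5: not 3>5, c = 2+1 = 3
m=3,k=6: not 3>6, c = 3+1 = 4
m=4,k=3: 4>3, c = 4+1 = 5
m=4,k=4: not 4>4, c = 5+1 = 6
m=4,k=5: not 4>5, c = 6+1 = 7
m=4,k=6: not 4>6, c = 7+1 = 8
m=5,k=3: 5>3, c = 8+2 = 10
m=5,k=4: 5>4, c = 10+1 = 11
m=5,k=5: not 5>5, c = 11+1 = 12
m=5,k=6: not 5>6, c = 12+1 = 13
m=6,k=3: 6>3, c = 13+3 = 16
m=6,k=4: 6>4, c = 16+2 = 18
m=6,k=5: 6>5, c = 18+1 = 19
m=6,k=6: not 6>6, c = 19+1 = 20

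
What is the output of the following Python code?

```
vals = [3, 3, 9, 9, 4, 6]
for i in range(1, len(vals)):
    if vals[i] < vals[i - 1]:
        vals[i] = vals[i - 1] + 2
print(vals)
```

i=1: 3>=3, unchanged → [3, 3, 9, 9, 4, 6]
i=2: 9>=3, unchanged → [3, 3, 9, 9, 4, 6]
i=3: 9>=9, unchanged → [3, 3, 9, 9, 4, 6]
i=4: 4<9, vals[4] = 9+2 = 11 → [3, 3, 9, 9, 11, 6]
i=5: 6<11, vals[5] = 11+2 = 13 → [3, 3, 9, 9, 11, 13]

[3, 3, 9, 9, 11, 13]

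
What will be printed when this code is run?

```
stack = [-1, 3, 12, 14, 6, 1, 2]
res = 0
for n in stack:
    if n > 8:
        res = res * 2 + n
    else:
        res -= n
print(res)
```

21

n=-1: not >8, res = 0-(-1) = 1
n=3: not >8, res = 1-3 = -2
n=12: >8, res = (-2)*2+12 = 8
n=14: >8, res = 8*2+14 = 30
n=6: not >8, res = 30-6 = 24
n=1: not >8, res = 24-1 = 23
n=2: not >8, res = 23-2 = 21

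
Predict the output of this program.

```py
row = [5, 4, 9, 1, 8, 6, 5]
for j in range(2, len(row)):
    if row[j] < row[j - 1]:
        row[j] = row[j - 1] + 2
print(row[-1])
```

17

j=2: 9>=4, unchanged → [5, 4, 9, 1, 8, 6, 5]
j=3: 1<9, row[3] = 9+2 = 11 → [5, 4, 9, 11, 8, 6, 5]
j=4: 8<11, row[4] = 11+2 = 13 → [5, 4, 9, 11, 13, 6, 5]
j=5: 6<13, row[5] = 13+2 = 15 → [5, 4, 9, 11, 13, 15, 5]
j=6: 5<15, row[6] = 15+2 = 17 → [5, 4, 9, 11, 13, 15, 17]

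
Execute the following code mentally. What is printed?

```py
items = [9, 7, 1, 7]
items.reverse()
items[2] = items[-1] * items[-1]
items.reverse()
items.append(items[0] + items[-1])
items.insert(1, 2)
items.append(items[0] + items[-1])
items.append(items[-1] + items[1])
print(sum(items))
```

reverse → [7, 1, 7, 9]
items[2] = items[-1]*items[-1] = 9*9 = 81 → [7, 1, 81, 9]
reverse → [9, 81, 1, 7]
append items[0]+items[-1] = 9+7 = 16 → [9, 81, 1, 7, 16]
insert 2 at 1 → [9, 2, 81, 1, 7, 16]
append items[0]+items[-1] = 9+16 = 25 → [9, 2, 81, 1, 7, 16, 25]
append items[-1]+items[1] = 25+2 = 27 → [9, 2, 81, 1, 7, 16, 25, 27]
sum = 168

168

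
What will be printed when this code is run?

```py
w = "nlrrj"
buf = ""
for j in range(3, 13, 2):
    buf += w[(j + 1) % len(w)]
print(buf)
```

jlrnr

j=3: add w[4]='j' → 'j'
j=5: add w[1]='l' → 'jl'
j=7: add w[3]='r' → 'jlr'
j=9: add w[0]='n' → 'jlrn'
j=11: add w[2]='r' → 'jlrnr'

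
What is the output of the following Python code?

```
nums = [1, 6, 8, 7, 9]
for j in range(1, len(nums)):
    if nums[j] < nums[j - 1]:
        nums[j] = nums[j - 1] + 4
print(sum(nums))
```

j=1: 6>=1, unchanged → [1, 6, 8, 7, 9]
j=2: 8>=6, unchanged → [1, 6, 8, 7, 9]
j=3: 7<8, nums[3] = 8+4 = 12 → [1, 6, 8, 12, 9]
j=4: 9<12, nums[4] = 12+4 = 16 → [1, 6, 8, 12, 16]
sum = 43

43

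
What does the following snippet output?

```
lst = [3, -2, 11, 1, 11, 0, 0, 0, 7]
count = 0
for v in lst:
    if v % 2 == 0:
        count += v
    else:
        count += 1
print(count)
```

v=3: not even, count = 0+1 = 1
v=-2: even, count = 1+(-2) = -1
v=11: not even, count = (-1)+1 = 0
v=1: not even, count = 0+1 = 1
v=11: not even, count = 1+1 = 2
v=0: even, count = 2+0 = 2
v=0: even, count = 2+0 = 2
v=0: even, count = 2+0 = 2
v=7: not even, count = 2+1 = 3

3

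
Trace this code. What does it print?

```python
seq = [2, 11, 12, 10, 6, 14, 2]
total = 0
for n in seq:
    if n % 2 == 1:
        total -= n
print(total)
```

n=2: not odd
n=11: odd, total = 0-11 = -11
n=12: not odd
n=10: not odd
n=6: not odd
n=14: not odd
n=2: not odd

-11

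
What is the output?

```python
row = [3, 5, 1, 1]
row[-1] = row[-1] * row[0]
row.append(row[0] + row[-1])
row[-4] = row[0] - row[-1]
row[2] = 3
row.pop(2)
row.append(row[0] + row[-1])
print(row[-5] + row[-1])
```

12

row[-1] = row[-1]*row[0] = 1*3 = 3 → [3, 5, 1, 3]
append row[0]+row[-1] = 3+3 = 6 → [3, 5, 1, 3, 6]
row[-4] = row[0]-row[-1] = 3-6 = -3 → [3, -3, 1, 3, 6]
row[2] = 3 → [3, -3, 3, 3, 6]
pop(2) removes 3 → [3, -3, 3, 6]
append row[0]+row[-1] = 3+6 = 9 → [3, -3, 3, 6, 9]
row[-5]+row[-1] = 3+9 = 12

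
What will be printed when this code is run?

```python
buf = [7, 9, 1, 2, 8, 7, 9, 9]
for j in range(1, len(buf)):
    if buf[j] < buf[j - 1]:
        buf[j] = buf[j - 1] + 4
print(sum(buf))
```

154

j=1: 9>=7, unchanged → [7, 9, 1, 2, 8, 7, 9, 9]
j=2: 1<9, buf[2] = 9+4 = 13 → [7, 9, 13, 2, 8, 7, 9, 9]
j=3: 2<13, buf[3] = 13+4 = 17 → [7, 9, 13, 17, 8, 7, 9, 9]
j=4: 8<17, buf[4] = 17+4 = 21 → [7, 9, 13, 17, 21, 7, 9, 9]
j=5: 7<21, buf[5] = 21+4 = 25 → [7, 9, 13, 17, 21, 25, 9, 9]
j=6: 9<25, buf[6] = 25+4 = 29 → [7, 9, 13, 17, 21, 25, 29, 9]
j=7: 9<29, buf[7] = 29+4 = 33 → [7, 9, 13, 17, 21, 25, 29, 33]
sum = 154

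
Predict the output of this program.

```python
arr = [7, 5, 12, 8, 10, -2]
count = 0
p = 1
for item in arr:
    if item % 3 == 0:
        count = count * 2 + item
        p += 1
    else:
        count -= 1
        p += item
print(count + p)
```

35

item=7: not %3==0, count = 0-1 = -1; p=8
item=5: not %3==0, count = (-1)-1 = -2; p=13
item=12: %3==0, count = (-2)*2+12 = 8; p=14
item=8: not %3==0, count = 8-1 = 7; p=22
item=10: not %3==0, count = 7-1 = 6; p=32
item=-2: not %3==0, count = 6-1 = 5; p=30
count+p = 5+30 = 35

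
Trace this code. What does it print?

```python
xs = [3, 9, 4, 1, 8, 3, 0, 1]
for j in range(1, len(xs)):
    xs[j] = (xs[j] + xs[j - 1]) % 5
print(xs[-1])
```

4

j=1: xs[1] = (9+3)%5 = 2 → [3, 2, 4, 1, 8, 3, 0, 1]
j=2: xs[2] = (4+2)%5 = 1 → [3, 2, 1, 1, 8, 3, 0, 1]
j=3: xs[3] = (1+1)%5 = 2 → [3, 2, 1, 2, 8, 3, 0, 1]
j=4: xs[4] = (8+2)%5 = 0 → [3, 2, 1, 2, 0, 3, 0, 1]
j=5: xs[5] = (3+0)%5 = 3 → [3, 2, 1, 2, 0, 3, 0, 1]
j=6: xs[6] = (0+3)%5 = 3 → [3, 2, 1, 2, 0, 3, 3, 1]
j=7: xs[7] = (1+3)%5 = 4 → [3, 2, 1, 2, 0, 3, 3, 4]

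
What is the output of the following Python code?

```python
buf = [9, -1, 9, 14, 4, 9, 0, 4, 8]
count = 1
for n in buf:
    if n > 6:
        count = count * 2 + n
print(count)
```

n=9: >6, count = 1*2+9 = 11
n=-1: not >6
n=9: >6, count = 11*2+9 = 31
n=14: >6, count = 31*2+14 = 76
n=4: not >6
n=9: >6, count = 76*2+9 = 161
n=0: not >6
n=4: not >6
n=8: >6, count = 161*2+8 = 330

330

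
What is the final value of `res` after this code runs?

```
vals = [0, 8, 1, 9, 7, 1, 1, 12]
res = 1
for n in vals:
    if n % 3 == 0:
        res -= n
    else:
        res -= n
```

n=0: %3==0, res = 1-0 = 1
n=8: not %3==0, res = 1-8 = -7
n=1: not %3==0, res = (-7)-1 = -8
n=9: %3==0, res = (-8)-9 = -17
n=7: not %3==0, res = (-17)-7 = -24
n=1: not %3==0, res = (-24)-1 = -25
n=1: not %3==0, res = (-25)-1 = -26
n=12: %3==0, res = (-26)-12 = -38

-38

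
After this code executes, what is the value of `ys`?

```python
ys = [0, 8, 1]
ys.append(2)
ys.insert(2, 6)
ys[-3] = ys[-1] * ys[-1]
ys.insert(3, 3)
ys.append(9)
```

[0, 8, 4, 3, 1, 2, 9]

append 2 → [0, 8, 1, 2]
insert 6 at 2 → [0, 8, 6, 1, 2]
ys[-3] = ys[-1]*ys[-1] = 2*2 = 4 → [0, 8, 4, 1, 2]
insert 3 at 3 → [0, 8, 4, 3, 1, 2]
append 9 → [0, 8, 4, 3, 1, 2, 9]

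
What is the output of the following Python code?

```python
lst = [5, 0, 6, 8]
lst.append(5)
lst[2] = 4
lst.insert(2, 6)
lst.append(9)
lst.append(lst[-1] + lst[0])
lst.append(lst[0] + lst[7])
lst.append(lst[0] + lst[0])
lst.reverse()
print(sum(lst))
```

80

append 5 → [5, 0, 6, 8, 5]
lst[2] = 4 → [5, 0, 4, 8, 5]
insert 6 at 2 → [5, 0, 6, 4, 8, 5]
append 9 → [5, 0, 6, 4, 8, 5, 9]
append lst[-1]+lst[0] = 9+5 = 14 → [5, 0, 6, 4, 8, 5, 9, 14]
append lst[0]+lst[7] = 5+14 = 19 → [5, 0, 6, 4, 8, 5, 9, 14, 19]
append lst[0]+lst[0] = 5+5 = 10 → [5, 0, 6, 4, 8, 5, 9, 14, 19, 10]
reverse → [10, 19, 14, 9, 5, 8, 4, 6, 0, 5]
sum = 80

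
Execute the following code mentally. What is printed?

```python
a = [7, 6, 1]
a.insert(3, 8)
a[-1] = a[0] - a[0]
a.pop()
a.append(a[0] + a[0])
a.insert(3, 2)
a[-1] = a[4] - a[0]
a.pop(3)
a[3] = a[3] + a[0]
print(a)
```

[7, 6, 1, 14]

insert 8 at 3 → [7, 6, 1, 8]
a[-1] = a[0]-a[0] = 7-7 = 0 → [7, 6, 1, 0]
pop() removes 0 → [7, 6, 1]
append a[0]+a[0] = 7+7 = 14 → [7, 6, 1, 14]
insert 2 at 3 → [7, 6, 1, 2, 14]
a[-1] = a[4]-a[0] = 14-7 = 7 → [7, 6, 1, 2, 7]
pop(3) removes 2 → [7, 6, 1, 7]
a[3] = a[3]+a[0] = 7+7 = 14 → [7, 6, 1, 14]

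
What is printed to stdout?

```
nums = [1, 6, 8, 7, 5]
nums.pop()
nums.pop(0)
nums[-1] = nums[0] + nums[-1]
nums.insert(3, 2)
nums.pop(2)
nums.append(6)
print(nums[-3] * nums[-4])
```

pop() removes 5 → [1, 6, 8, 7]
pop(0) removes 1 → [6, 8, 7]
nums[-1] = nums[0]+nums[-1] = 6+7 = 13 → [6, 8, 13]
insert 2 at 3 → [6, 8, 13, 2]
pop(2) removes 13 → [6, 8, 2]
append 6 → [6, 8, 2, 6]
nums[-3]*nums[-4] = 8*6 = 48

48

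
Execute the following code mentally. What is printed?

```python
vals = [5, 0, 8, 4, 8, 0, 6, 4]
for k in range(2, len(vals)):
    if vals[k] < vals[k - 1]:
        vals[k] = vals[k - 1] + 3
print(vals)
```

[5, 0, 8, 11, 14, 17, 20, 23]

k=2: 8>=0, unchanged → [5, 0, 8, 4, 8, 0, 6, 4]
k=3: 4<8, vals[3] = 8+3 = 11 → [5, 0, 8, 11, 8, 0, 6, 4]
k=4: 8<11, vals[4] = 11+3 = 14 → [5, 0, 8, 11, 14, 0, 6, 4]
k=5: 0<14, vals[5] = 14+3 = 17 → [5, 0, 8, 11, 14, 17, 6, 4]
k=6: 6<17, vals[6] = 17+3 = 20 → [5, 0, 8, 11, 14, 17, 20, 4]
k=7: 4<20, vals[7] = 20+3 = 23 → [5, 0, 8, 11, 14, 17, 20, 23]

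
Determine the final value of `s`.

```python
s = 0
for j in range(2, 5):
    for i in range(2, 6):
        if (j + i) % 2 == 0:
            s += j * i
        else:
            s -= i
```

38

j=2,i=2: even sum, s = 0+4 = 4
j=2,i=3: odd sum, s = 4-3 = 1
j=2,i=4: even sum, s = 1+8 = 9
j=2,i=5: odd sum, s = 9-5 = 4
j=3,i=2: odd sum, s = 4-2 = 2
j=3,i=3: even sum, s = 2+9 = 11
j=3,i=4: odd sum, s = 11-4 = 7
j=3,i=5: even sum, s = 7+15 = 22
j=4,i=2: even sum, s = 22+8 = 30
j=4,i=3: odd sum, s = 30-3 = 27
j=4,i=4: even sum, s = 27+16 = 43
j=4,i=5: odd sum, s = 43-5 = 38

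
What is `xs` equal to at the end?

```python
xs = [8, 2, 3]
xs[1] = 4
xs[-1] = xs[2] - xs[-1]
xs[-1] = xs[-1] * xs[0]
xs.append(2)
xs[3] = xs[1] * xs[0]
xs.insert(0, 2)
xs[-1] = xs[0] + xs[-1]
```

xs[1] = 4 → [8, 4, 3]
xs[-1] = xs[2]-xs[-1] = 3-3 = 0 → [8, 4, 0]
xs[-1] = xs[-1]*xs[0] = 0*8 = 0 → [8, 4, 0]
append 2 → [8, 4, 0, 2]
xs[3] = xs[1]*xs[0] = 4*8 = 32 → [8, 4, 0, 32]
insert 2 at 0 → [2, 8, 4, 0, 32]
xs[-1] = xs[0]+xs[-1] = 2+32 = 34 → [2, 8, 4, 0, 34]

[2, 8, 4, 0, 34]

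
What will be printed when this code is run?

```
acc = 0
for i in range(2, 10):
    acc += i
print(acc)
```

i=2: acc = 0+2 = 2
i=3: acc = 2+3 = 5
i=4: acc = 5+4 = 9
i=5: acc = 9+5 = 14
i=6: acc = 14+6 = 20
i=7: acc = 20+7 = 27
i=8: acc = 27+8 = 35
i=9: acc = 35+9 = 44

44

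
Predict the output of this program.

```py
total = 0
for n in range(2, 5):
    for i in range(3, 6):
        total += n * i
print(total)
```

n=2,i=3: total = 0+6 = 6
n=2,i=4: total = 6+8 = 14
n=2,i=5: total = 14+10 = 24
n=3,i=3: total = 24+9 = 33
n=3,i=4: total = 33+12 = 45
n=3,i=5: total = 45+15 = 60
n=4,i=3: total = 60+12 = 72
n=4,i=4: total = 72+16 = 88
n=4,i=5: total = 88+20 = 108

108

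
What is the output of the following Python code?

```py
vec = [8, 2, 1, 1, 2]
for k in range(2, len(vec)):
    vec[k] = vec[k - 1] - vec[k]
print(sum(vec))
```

k=2: vec[2] = 2-1 = 1 → [8, 2, 1, 1, 2]
k=3: vec[3] = 1-1 = 0 → [8, 2, 1, 0, 2]
k=4: vec[4] = 0-2 = -2 → [8, 2, 1, 0, -2]
sum = 9

9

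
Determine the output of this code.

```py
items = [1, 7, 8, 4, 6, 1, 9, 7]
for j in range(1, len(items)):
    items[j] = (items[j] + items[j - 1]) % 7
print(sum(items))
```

23

j=1: items[1] = (7+1)%7 = 1 → [1, 1, 8, 4, 6, 1, 9, 7]
j=2: items[2] = (8+1)%7 = 2 → [1, 1, 2, 4, 6, 1, 9, 7]
j=3: items[3] = (4+2)%7 = 6 → [1, 1, 2, 6, 6, 1, 9, 7]
j=4: items[4] = (6+6)%7 = 5 → [1, 1, 2, 6, 5, 1, 9, 7]
j=5: items[5] = (1+5)%7 = 6 → [1, 1, 2, 6, 5, 6, 9, 7]
j=6: items[6] = (9+6)%7 = 1 → [1, 1, 2, 6, 5, 6, 1, 7]
j=7: items[7] = (7+1)%7 = 1 → [1, 1, 2, 6, 5, 6, 1, 1]
sum = 23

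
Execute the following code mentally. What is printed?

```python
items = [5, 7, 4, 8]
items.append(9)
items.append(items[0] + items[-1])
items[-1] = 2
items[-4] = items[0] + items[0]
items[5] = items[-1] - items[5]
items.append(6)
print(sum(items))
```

append 9 → [5, 7, 4, 8, 9]
append items[0]+items[-1] = 5+9 = 14 → [5, 7, 4, 8, 9, 14]
items[-1] = 2 → [5, 7, 4, 8, 9, 2]
items[-4] = items[0]+items[0] = 5+5 = 10 → [5, 7, 10, 8, 9, 2]
items[5] = items[-1]-items[5] = 2-2 = 0 → [5, 7, 10, 8, 9, 0]
append 6 → [5, 7, 10, 8, 9, 0, 6]
sum = 45

45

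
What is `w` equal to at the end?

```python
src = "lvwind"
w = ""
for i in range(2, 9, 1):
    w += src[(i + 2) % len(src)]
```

'ndlvwin'

i=2: add src[4]='n' → 'n'
i=3: add src[5]='d' → 'nd'
i=4: add src[0]='l' → 'ndl'
i=5: add src[1]='v' → 'ndlv'
i=6: add src[2]='w' → 'ndlvw'
i=7: add src[3]='i' → 'ndlvwi'
i=8: add src[4]='n' → 'ndlvwin'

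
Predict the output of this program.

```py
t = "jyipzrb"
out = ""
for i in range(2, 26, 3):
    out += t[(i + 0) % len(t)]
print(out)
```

iryzjpbi

i=2: add t[2]='i' → 'i'
i=5: add t[5]='r' → 'ir'
i=8: add t[1]='y' → 'iry'
i=11: add t[4]='z' → 'iryz'
i=14: add t[0]='j' → 'iryzj'
i=17: add t[3]='p' → 'iryzjp'
i=20: add t[6]='b' → 'iryzjpb'
i=23: add t[2]='i' → 'iryzjpbi'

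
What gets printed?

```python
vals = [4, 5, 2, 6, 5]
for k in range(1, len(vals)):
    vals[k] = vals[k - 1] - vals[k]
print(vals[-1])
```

k=1: vals[1] = 4-5 = -1 → [4, -1, 2, 6, 5]
k=2: vals[2] = (-1)-2 = -3 → [4, -1, -3, 6, 5]
k=3: vals[3] = (-3)-6 = -9 → [4, -1, -3, -9, 5]
k=4: vals[4] = (-9)-5 = -14 → [4, -1, -3, -9, -14]

-14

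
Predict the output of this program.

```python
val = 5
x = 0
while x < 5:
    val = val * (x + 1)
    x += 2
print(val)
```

75

x=0: val = 5*1 = 5
x=2: val = 5*3 = 15
x=4: val = 15*5 = 75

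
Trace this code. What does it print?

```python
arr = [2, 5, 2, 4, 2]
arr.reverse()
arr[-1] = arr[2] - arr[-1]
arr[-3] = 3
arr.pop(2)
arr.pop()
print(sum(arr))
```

reverse → [2, 4, 2, 5, 2]
arr[-1] = arr[2]-arr[-1] = 2-2 = 0 → [2, 4, 2, 5, 0]
arr[-3] = 3 → [2, 4, 3, 5, 0]
pop(2) removes 3 → [2, 4, 5, 0]
pop() removes 0 → [2, 4, 5]
sum = 11

11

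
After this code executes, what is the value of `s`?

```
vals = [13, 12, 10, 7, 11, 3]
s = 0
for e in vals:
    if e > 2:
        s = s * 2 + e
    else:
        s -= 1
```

741

e=13: >2, s = 0*2+13 = 13
e=12: >2, s = 13*2+12 = 38
e=10: >2, s = 38*2+10 = 86
e=7: >2, s = 86*2+7 = 179
e=11: >2, s = 179*2+11 = 369
e=3: >2, s = 369*2+3 = 741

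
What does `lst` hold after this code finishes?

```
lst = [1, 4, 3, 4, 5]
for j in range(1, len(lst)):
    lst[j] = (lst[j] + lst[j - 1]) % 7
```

j=1: lst[1] = (4+1)%7 = 5 → [1, 5, 3, 4, 5]
j=2: lst[2] = (3+5)%7 = 1 → [1, 5, 1, 4, 5]
j=3: lst[3] = (4+1)%7 = 5 → [1, 5, 1, 5, 5]
j=4: lst[4] = (5+5)%7 = 3 → [1, 5, 1, 5, 3]

[1, 5, 1, 5, 3]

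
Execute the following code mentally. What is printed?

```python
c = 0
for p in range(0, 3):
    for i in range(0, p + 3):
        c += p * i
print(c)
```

p=0,i=0: c = 0+0 = 0
p=0,i=1: c = 0+0 = 0
p=0,i=2: c = 0+0 = 0
p=1,i=0: c = 0+0 = 0
p=1,i=1: c = 0+1 = 1
p=1,i=2: c = 1+2 = 3
p=1,i=3: c = 3+3 = 6
p=2,i=0: c = 6+0 = 6
p=2,i=1: c = 6+2 = 8
p=2,i=2: c = 8+4 = 12
p=2,i=3: c = 12+6 = 18
p=2,i=4: c = 18+8 = 26

26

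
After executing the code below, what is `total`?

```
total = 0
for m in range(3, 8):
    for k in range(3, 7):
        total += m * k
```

m=3,k=3: total = 0+9 = 9
m=3,k=4: total = 9+12 = 21
m=3,k=5: total = 21+15 = 36
m=3,k=6: total = 36+18 = 54
m=4,k=3: total = 54+12 = 66
m=4,k=4: total = 66+16 = 82
m=4,k=5: total = 82+20 = 102
m=4,k=6: total = 102+24 = 126
m=5,k=3: total = 126+15 = 141
m=5,k=4: total = 141+20 = 161
m=5,k=5: total = 161+25 = 186
m=5,k=6: total = 186+30 = 216
m=6,k=3: total = 216+18 = 234
m=6,k=4: total = 234+24 = 258
m=6,k=5: total = 258+30 = 288
m=6,k=6: total = 288+36 = 324
m=7,k=3: total = 324+21 = 345
m=7,k=4: total = 345+28 = 373
m=7,k=5: total = 373+35 = 408
m=7,k=6: total = 408+42 = 450

450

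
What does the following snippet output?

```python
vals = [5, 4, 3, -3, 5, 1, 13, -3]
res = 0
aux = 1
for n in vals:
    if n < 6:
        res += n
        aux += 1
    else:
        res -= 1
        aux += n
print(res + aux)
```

32

n=5: <6, res = 0+5 = 5; aux=2
n=4: <6, res = 5+4 = 9; aux=3
n=3: <6, res = 9+3 = 12; aux=4
n=-3: <6, res = 12+(-3) = 9; aux=5
n=5: <6, res = 9+5 = 14; aux=6
n=1: <6, res = 14+1 = 15; aux=7
n=13: not <6, res = 15-1 = 14; aux=20
n=-3: <6, res = 14+(-3) = 11; aux=21
res+aux = 11+21 = 32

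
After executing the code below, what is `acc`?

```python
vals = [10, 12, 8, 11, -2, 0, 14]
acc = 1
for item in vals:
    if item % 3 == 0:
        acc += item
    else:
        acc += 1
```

18

item=10: not %3==0, acc = 1+1 = 2
item=12: %3==0, acc = 2+12 = 14
item=8: not %3==0, acc = 14+1 = 15
item=11: not %3==0, acc = 15+1 = 16
item=-2: not %3==0, acc = 16+1 = 17
item=0: %3==0, acc = 17+0 = 17
item=14: not %3==0, acc = 17+1 = 18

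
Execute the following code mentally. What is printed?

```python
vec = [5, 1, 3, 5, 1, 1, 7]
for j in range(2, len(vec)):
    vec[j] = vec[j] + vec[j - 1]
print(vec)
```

[5, 1, 4, 9, 10, 11, 18]

j=2: vec[2] = 3+1 = 4 → [5, 1, 4, 5, 1, 1, 7]
j=3: vec[3] = 5+4 = 9 → [5, 1, 4, 9, 1, 1, 7]
j=4: vec[4] = 1+9 = 10 → [5, 1, 4, 9, 10, 1, 7]
j=5: vec[5] = 1+10 = 11 → [5, 1, 4, 9, 10, 11, 7]
j=6: vec[6] = 7+11 = 18 → [5, 1, 4, 9, 10, 11, 18]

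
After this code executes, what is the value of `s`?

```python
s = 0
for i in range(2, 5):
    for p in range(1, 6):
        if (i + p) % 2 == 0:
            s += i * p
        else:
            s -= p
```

39

i=2,p=1: odd sum, s = 0-1 = -1
i=2,p=2: even sum, s = (-1)+4 = 3
i=2,p=3: odd sum, s = 3-3 = 0
i=2,p=4: even sum, s = 0+8 = 8
i=2,p=5: odd sum, s = 8-5 = 3
i=3,p=1: even sum, s = 3+3 = 6
i=3,p=2: odd sum, s = 6-2 = 4
i=3,p=3: even sum, s = 4+9 = 13
i=3,p=4: odd sum, s = 13-4 = 9
i=3,p=5: even sum, s = 9+15 = 24
i=4,p=1: odd sum, s = 24-1 = 23
i=4,p=2: even sum, s = 23+8 = 31
i=4,p=3: odd sum, s = 31-3 = 28
i=4,p=4: even sum, s = 28+16 = 44
i=4,p=5: odd sum, s = 44-5 = 39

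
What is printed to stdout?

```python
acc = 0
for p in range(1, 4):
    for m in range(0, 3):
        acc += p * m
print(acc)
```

p=1,m=0: acc = 0+0 = 0
p=1,m=1: acc = 0+1 = 1
p=1,m=2: acc = 1+2 = 3
p=2,m=0: acc = 3+0 = 3
p=2,m=1: acc = 3+2 = 5
p=2,m=2: acc = 5+4 = 9
p=3,m=0: acc = 9+0 = 9
p=3,m=1: acc = 9+3 = 12
p=3,m=2: acc = 12+6 = 18

18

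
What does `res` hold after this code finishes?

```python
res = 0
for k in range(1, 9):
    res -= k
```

-36

k=1: res = 0-1 = -1
k=2: res = (-1)-2 = -3
k=3: res = (-3)-3 = -6
k=4: res = (-6)-4 = -10
k=5: res = (-10)-5 = -15
k=6: res = (-15)-6 = -21
k=7: res = (-21)-7 = -28
k=8: res = (-28)-8 = -36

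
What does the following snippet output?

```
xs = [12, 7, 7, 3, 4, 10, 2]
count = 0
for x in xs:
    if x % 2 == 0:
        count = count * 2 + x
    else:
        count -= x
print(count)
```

x=12: even, count = 0*2+12 = 12
x=7: not even, count = 12-7 = 5
x=7: not even, count = 5-7 = -2
x=3: not even, count = (-2)-3 = -5
x=4: even, count = (-5)*2+4 = -6
x=10: even, count = (-6)*2+10 = -2
x=2: even, count = (-2)*2+2 = -2

-2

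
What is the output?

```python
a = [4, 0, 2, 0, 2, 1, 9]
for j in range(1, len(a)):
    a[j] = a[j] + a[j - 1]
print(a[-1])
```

18

j=1: a[1] = 0+4 = 4 → [4, 4, 2, 0, 2, 1, 9]
j=2: a[2] = 2+4 = 6 → [4, 4, 6, 0, 2, 1, 9]
j=3: a[3] = 0+6 = 6 → [4, 4, 6, 6, 2, 1, 9]
j=4: a[4] = 2+6 = 8 → [4, 4, 6, 6, 8, 1, 9]
j=5: a[5] = 1+8 = 9 → [4, 4, 6, 6, 8, 9, 9]
j=6: a[6] = 9+9 = 18 → [4, 4, 6, 6, 8, 9, 18]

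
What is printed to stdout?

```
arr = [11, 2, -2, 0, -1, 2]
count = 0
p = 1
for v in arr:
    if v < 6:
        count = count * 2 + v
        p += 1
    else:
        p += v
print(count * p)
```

v=11: not <6; p=12
v=2: <6, count = 0*2+2 = 2; p=13
v=-2: <6, count = 2*2+(-2) = 2; p=14
v=0: <6, count = 2*2+0 = 4; p=15
v=-1: <6, count = 4*2+(-1) = 7; p=16
v=2: <6, count = 7*2+2 = 16; p=17
count*p = 16*17 = 272

272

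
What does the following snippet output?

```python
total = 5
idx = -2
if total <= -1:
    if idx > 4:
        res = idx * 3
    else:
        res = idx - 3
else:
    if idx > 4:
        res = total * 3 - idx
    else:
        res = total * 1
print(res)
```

5

total=5, idx=-2
total <= -1 is False; idx > 4 is False
→ res = total * 1 = 5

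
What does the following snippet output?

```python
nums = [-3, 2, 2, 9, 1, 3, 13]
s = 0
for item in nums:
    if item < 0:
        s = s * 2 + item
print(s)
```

item=-3: <0, s = 0*2+(-3) = -3
item=2: not <0
item=2: not <0
item=9: not <0
item=1: not <0
item=3: not <0
item=13: not <0

-3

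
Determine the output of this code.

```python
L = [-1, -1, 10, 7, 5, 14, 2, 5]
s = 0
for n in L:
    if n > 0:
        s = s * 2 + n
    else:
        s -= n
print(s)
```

665

n=-1: not >0, s = 0-(-1) = 1
n=-1: not >0, s = 1-(-1) = 2
n=10: >0, s = 2*2+10 = 14
n=7: >0, s = 14*2+7 = 35
n=5: >0, s = 35*2+5 = 75
n=14: >0, s = 75*2+14 = 164
n=2: >0, s = 164*2+2 = 330
n=5: >0, s = 330*2+5 = 665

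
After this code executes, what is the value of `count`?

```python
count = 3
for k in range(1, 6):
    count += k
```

18

k=1: count = 3+1 = 4
k=2: count = 4+2 = 6
k=3: count = 6+3 = 9
k=4: count = 9+4 = 13
k=5: count = 13+5 = 18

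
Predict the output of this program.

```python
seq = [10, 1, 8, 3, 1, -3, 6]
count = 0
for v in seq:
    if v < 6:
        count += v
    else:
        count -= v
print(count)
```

v=10: not <6, count = 0-10 = -10
v=1: <6, count = (-10)+1 = -9
v=8: not <6, count = (-9)-8 = -17
v=3: <6, count = (-17)+3 = -14
v=1: <6, count = (-14)+1 = -13
v=-3: <6, count = (-13)+(-3) = -16
v=6: not <6, count = (-16)-6 = -22

-22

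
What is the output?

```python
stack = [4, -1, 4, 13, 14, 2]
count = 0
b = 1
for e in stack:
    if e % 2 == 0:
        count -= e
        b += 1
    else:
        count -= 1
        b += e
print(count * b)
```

e=4: even, count = 0-4 = -4; b=2
e=-1: not even, count = (-4)-1 = -5; b=1
e=4: even, count = (-5)-4 = -9; b=2
e=13: not even, count = (-9)-1 = -10; b=15
e=14: even, count = (-10)-14 = -24; b=16
e=2: even, count = (-24)-2 = -26; b=17
count*b = (-26)*17 = -442

-442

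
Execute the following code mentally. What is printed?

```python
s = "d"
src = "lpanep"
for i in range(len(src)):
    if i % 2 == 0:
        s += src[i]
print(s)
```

i=0: add 'l' → 'dl'
i=1: skip
i=2: add 'a' → 'dla'
i=3: skip
i=4: add 'e' → 'dlae'
i=5: skip

dlae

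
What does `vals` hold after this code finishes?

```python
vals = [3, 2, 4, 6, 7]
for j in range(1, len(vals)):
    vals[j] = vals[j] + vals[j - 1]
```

j=1: vals[1] = 2+3 = 5 → [3, 5, 4, 6, 7]
j=2: vals[2] = 4+5 = 9 → [3, 5, 9, 6, 7]
j=3: vals[3] = 6+9 = 15 → [3, 5, 9, 15, 7]
j=4: vals[4] = 7+15 = 22 → [3, 5, 9, 15, 22]

[3, 5, 9, 15, 22]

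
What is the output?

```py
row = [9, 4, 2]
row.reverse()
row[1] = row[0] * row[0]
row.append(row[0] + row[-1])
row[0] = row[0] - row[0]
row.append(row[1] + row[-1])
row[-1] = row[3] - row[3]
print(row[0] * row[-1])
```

0

reverse → [2, 4, 9]
row[1] = row[0]*row[0] = 2*2 = 4 → [2, 4, 9]
append row[0]+row[-1] = 2+9 = 11 → [2, 4, 9, 11]
row[0] = row[0]-row[0] = 2-2 = 0 → [0, 4, 9, 11]
append row[1]+row[-1] = 4+11 = 15 → [0, 4, 9, 11, 15]
row[-1] = row[3]-row[3] = 11-11 = 0 → [0, 4, 9, 11, 0]
row[0]*row[-1] = 0*0 = 0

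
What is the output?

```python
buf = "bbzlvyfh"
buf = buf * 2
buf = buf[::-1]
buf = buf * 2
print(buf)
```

repeat ×2 → 'bbzlvyfhbbzlvyfh'
reverse → 'hfyvlzbbhfyvlzbb'
repeat ×2 → 'hfyvlzbbhfyvlzbbhfyvlzbbhfyvlzbb'

hfyvlzbbhfyvlzbbhfyvlzbbhfyvlzbb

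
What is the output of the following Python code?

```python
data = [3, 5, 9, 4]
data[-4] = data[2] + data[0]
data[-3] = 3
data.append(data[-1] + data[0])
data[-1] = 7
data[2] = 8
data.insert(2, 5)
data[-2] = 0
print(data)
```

[12, 3, 5, 8, 0, 7]

data[-4] = data[2]+data[0] = 9+3 = 12 → [12, 5, 9, 4]
data[-3] = 3 → [12, 3, 9, 4]
append data[-1]+data[0] = 4+12 = 16 → [12, 3, 9, 4, 16]
data[-1] = 7 → [12, 3, 9, 4, 7]
data[2] = 8 → [12, 3, 8, 4, 7]
insert 5 at 2 → [12, 3, 5, 8, 4, 7]
data[-2] = 0 → [12, 3, 5, 8, 0, 7]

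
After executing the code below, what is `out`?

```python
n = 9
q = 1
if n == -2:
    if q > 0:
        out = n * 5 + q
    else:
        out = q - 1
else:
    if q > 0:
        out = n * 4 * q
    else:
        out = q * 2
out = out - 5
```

n=9, q=1
n == -2 is False; q > 0 is True
→ out = n * 4 * q = 36
out = 36-5 = 31

31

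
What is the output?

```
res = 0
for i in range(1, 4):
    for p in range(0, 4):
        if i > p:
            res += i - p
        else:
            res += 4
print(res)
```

34

i=1,p=0: 1>0, res = 0+1 = 1
i=1,p=1: not 1>1, res = 1+4 = 5
i=1,p=2: not 1>2, res = 5+4 = 9
i=1,p=3: not 1>3, res = 9+4 = 13
i=2,p=0: 2>0, res = 13+2 = 15
i=2,p=1: 2>1, res = 15+1 = 16
i=2,p=2: not 2>2, res = 16+4 = 20
i=2,p=3: not 2>3, res = 20+4 = 24
i=3,p=0: 3>0, res = 24+3 = 27
i=3,p=1: 3>1, res = 27+2 = 29
i=3,p=2: 3>2, res = 29+1 = 30
i=3,p=3: not 3>3, res = 30+4 = 34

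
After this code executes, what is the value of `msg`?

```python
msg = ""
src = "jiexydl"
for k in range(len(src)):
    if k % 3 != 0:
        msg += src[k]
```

k=0: skip
k=1: add 'i' → 'i'
k=2: add 'e' → 'ie'
k=3: skip
k=4: add 'y' → 'iey'
k=5: add 'd' → 'ieyd'
k=6: skip

'ieyd'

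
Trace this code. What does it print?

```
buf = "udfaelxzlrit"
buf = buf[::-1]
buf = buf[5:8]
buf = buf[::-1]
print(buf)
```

reverse → 'tirlzxleafdu'
slice [5:8] → 'xle'
reverse → 'elx'

elx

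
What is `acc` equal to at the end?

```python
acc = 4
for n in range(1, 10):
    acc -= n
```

-41

n=1: acc = 4-1 = 3
n=2: acc = 3-2 = 1
n=3: acc = 1-3 = -2
n=4: acc = (-2)-4 = -6
n=5: acc = (-6)-5 = -11
n=6: acc = (-11)-6 = -17
n=7: acc = (-17)-7 = -24
n=8: acc = (-24)-8 = -32
n=9: acc = (-32)-9 = -41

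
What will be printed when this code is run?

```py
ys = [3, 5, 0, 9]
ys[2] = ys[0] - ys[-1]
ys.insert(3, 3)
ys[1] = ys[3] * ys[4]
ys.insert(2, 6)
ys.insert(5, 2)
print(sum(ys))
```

44

ys[2] = ys[0]-ys[-1] = 3-9 = -6 → [3, 5, -6, 9]
insert 3 at 3 → [3, 5, -6, 3, 9]
ys[1] = ys[3]*ys[4] = 3*9 = 27 → [3, 27, -6, 3, 9]
insert 6 at 2 → [3, 27, 6, -6, 3, 9]
insert 2 at 5 → [3, 27, 6, -6, 3, 2, 9]
sum = 44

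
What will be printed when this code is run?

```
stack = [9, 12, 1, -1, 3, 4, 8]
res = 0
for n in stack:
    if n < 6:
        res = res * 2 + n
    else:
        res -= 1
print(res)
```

-19

n=9: not <6, res = 0-1 = -1
n=12: not <6, res = (-1)-1 = -2
n=1: <6, res = (-2)*2+1 = -3
n=-1: <6, res = (-3)*2+(-1) = -7
n=3: <6, res = (-7)*2+3 = -11
n=4: <6, res = (-11)*2+4 = -18
n=8: not <6, res = (-18)-1 = -19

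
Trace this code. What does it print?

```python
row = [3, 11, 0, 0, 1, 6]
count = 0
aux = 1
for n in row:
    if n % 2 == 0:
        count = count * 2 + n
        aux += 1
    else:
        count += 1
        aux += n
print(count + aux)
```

43

n=3: not even, count = 0+1 = 1; aux=4
n=11: not even, count = 1+1 = 2; aux=15
n=0: even, count = 2*2+0 = 4; aux=16
n=0: even, count = 4*2+0 = 8; aux=17
n=1: not even, count = 8+1 = 9; aux=18
n=6: even, count = 9*2+6 = 24; aux=19
count+aux = 24+19 = 43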